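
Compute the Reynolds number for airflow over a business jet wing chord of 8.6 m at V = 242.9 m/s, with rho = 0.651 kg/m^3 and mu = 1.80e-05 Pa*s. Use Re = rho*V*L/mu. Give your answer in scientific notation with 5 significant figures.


Step 1: Numerator = rho * V * L = 0.651 * 242.9 * 8.6 = 1359.89994
Step 2: Re = 1359.89994 / 1.80e-05
Step 3: Re = 7.5550e+07

7.5550e+07


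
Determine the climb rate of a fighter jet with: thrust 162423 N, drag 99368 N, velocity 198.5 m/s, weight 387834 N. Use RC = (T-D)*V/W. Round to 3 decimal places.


Step 1: Excess thrust = T - D = 162423 - 99368 = 63055 N
Step 2: Excess power = 63055 * 198.5 = 12516417.5 W
Step 3: RC = 12516417.5 / 387834 = 32.273 m/s

32.273


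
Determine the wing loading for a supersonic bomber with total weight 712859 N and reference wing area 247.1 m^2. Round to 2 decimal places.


Step 1: Wing loading = W / S = 712859 / 247.1
Step 2: Wing loading = 2884.90 N/m^2

2884.90


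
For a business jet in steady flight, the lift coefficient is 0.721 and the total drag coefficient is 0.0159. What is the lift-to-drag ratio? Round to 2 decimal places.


Step 1: L/D = CL / CD = 0.721 / 0.0159
Step 2: L/D = 45.35

45.35


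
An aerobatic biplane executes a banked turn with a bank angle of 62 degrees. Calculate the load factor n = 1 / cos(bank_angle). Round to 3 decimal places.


Step 1: Convert 62 degrees to radians = 1.082104
Step 2: cos(62 deg) = 0.469472
Step 3: n = 1 / 0.469472 = 2.130

2.130


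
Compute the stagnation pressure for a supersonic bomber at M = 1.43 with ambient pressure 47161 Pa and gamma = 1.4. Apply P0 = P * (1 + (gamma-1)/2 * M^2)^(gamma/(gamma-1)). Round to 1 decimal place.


Step 1: (gamma-1)/2 * M^2 = 0.2 * 2.0449 = 0.40898
Step 2: 1 + 0.40898 = 1.40898
Step 3: Exponent gamma/(gamma-1) = 3.5
Step 4: P0 = 47161 * 1.40898^3.5 = 156584.9 Pa

156584.9


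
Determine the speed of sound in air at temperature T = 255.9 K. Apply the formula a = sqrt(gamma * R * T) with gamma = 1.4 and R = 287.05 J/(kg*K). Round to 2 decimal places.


Step 1: gamma * R * T = 1.4 * 287.05 * 255.9 = 102838.533
Step 2: a = sqrt(102838.533) = 320.68 m/s

320.68


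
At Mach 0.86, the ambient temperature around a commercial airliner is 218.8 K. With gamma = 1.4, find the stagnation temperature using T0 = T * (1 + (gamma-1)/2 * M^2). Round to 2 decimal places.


Step 1: (gamma-1)/2 = 0.2
Step 2: M^2 = 0.7396
Step 3: 1 + 0.2 * 0.7396 = 1.14792
Step 4: T0 = 218.8 * 1.14792 = 251.16 K

251.16


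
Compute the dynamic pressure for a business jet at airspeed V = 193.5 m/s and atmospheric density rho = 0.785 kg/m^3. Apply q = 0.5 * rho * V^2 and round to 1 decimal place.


Step 1: V^2 = 193.5^2 = 37442.25
Step 2: q = 0.5 * 0.785 * 37442.25
Step 3: q = 14696.1 Pa

14696.1


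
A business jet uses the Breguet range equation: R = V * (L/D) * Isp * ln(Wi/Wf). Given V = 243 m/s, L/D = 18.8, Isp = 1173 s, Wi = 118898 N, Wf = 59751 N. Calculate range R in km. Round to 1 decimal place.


Step 1: Coefficient = V * (L/D) * Isp = 243 * 18.8 * 1173 = 5358733.2 m
Step 2: Wi/Wf = 118898 / 59751 = 1.989891
Step 3: ln(1.989891) = 0.68808
Step 4: R = 5358733.2 * 0.68808 = 3687237.4 m = 3687.2 km

3687.2


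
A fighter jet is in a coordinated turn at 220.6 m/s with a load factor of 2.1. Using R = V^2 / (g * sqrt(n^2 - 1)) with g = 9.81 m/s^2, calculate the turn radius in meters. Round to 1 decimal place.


Step 1: V^2 = 220.6^2 = 48664.36
Step 2: n^2 - 1 = 2.1^2 - 1 = 3.41
Step 3: sqrt(3.41) = 1.846619
Step 4: R = 48664.36 / (9.81 * 1.846619) = 2686.4 m

2686.4


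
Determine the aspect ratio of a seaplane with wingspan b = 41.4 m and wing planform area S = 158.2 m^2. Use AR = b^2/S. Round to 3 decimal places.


Step 1: b^2 = 41.4^2 = 1713.96
Step 2: AR = 1713.96 / 158.2 = 10.834

10.834


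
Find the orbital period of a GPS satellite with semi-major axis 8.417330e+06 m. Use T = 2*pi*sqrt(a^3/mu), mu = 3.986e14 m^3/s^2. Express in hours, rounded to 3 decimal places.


Step 1: a^3 / mu = 5.963800e+20 / 3.986e14 = 1.496187e+06
Step 2: sqrt(1.496187e+06) = 1223.1871 s
Step 3: T = 2*pi * 1223.1871 = 7685.51 s
Step 4: T in hours = 7685.51 / 3600 = 2.135 hours

2.135


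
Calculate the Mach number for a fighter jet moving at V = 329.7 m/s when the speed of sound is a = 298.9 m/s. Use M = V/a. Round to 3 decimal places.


Step 1: M = V / a = 329.7 / 298.9
Step 2: M = 1.103

1.103


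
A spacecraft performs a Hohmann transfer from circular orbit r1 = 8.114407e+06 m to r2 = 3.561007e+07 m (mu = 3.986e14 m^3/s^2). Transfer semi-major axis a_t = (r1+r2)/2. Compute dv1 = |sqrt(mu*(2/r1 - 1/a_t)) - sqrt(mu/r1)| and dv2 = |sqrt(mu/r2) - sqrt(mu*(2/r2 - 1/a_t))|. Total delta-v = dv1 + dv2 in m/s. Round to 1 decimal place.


Step 1: Transfer semi-major axis a_t = (8.114407e+06 + 3.561007e+07) / 2 = 2.186224e+07 m
Step 2: v1 (circular at r1) = sqrt(mu/r1) = 7008.74 m/s
Step 3: v_t1 = sqrt(mu*(2/r1 - 1/a_t)) = 8944.98 m/s
Step 4: dv1 = |8944.98 - 7008.74| = 1936.23 m/s
Step 5: v2 (circular at r2) = 3345.66 m/s, v_t2 = 2038.28 m/s
Step 6: dv2 = |3345.66 - 2038.28| = 1307.39 m/s
Step 7: Total delta-v = 1936.23 + 1307.39 = 3243.6 m/s

3243.6


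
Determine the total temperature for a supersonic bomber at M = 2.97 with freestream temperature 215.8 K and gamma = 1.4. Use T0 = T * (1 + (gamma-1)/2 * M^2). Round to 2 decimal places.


Step 1: (gamma-1)/2 = 0.2
Step 2: M^2 = 8.8209
Step 3: 1 + 0.2 * 8.8209 = 2.76418
Step 4: T0 = 215.8 * 2.76418 = 596.51 K

596.51


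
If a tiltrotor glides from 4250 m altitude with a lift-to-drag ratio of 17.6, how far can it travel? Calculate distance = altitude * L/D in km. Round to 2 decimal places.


Step 1: Glide distance = altitude * L/D = 4250 * 17.6 = 74800.0 m
Step 2: Convert to km: 74800.0 / 1000 = 74.80 km

74.80


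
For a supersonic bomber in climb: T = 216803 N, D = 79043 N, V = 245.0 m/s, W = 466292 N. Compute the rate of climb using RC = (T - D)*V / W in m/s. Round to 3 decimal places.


Step 1: Excess thrust = T - D = 216803 - 79043 = 137760 N
Step 2: Excess power = 137760 * 245.0 = 33751200.0 W
Step 3: RC = 33751200.0 / 466292 = 72.382 m/s

72.382


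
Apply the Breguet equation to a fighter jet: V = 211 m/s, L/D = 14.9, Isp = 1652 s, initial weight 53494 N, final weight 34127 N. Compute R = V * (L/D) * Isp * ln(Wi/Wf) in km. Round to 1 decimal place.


Step 1: Coefficient = V * (L/D) * Isp = 211 * 14.9 * 1652 = 5193722.8 m
Step 2: Wi/Wf = 53494 / 34127 = 1.567498
Step 3: ln(1.567498) = 0.449481
Step 4: R = 5193722.8 * 0.449481 = 2334477.8 m = 2334.5 km

2334.5


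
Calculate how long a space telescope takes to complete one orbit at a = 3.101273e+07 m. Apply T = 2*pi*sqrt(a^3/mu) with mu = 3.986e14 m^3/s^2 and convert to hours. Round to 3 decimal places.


Step 1: a^3 / mu = 2.982772e+22 / 3.986e14 = 7.483120e+07
Step 2: sqrt(7.483120e+07) = 8650.5028 s
Step 3: T = 2*pi * 8650.5028 = 54352.71 s
Step 4: T in hours = 54352.71 / 3600 = 15.098 hours

15.098


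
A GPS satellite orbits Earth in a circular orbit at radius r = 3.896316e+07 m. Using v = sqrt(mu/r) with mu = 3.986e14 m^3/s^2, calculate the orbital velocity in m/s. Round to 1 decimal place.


Step 1: mu / r = 3.986e14 / 3.896316e+07 = 10230176.4025
Step 2: v = sqrt(10230176.4025) = 3198.5 m/s

3198.5


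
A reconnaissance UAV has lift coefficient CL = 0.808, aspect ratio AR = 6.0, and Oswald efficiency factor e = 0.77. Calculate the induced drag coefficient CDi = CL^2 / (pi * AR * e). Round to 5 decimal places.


Step 1: CL^2 = 0.808^2 = 0.652864
Step 2: pi * AR * e = 3.14159 * 6.0 * 0.77 = 14.514158
Step 3: CDi = 0.652864 / 14.514158 = 0.04498

0.04498


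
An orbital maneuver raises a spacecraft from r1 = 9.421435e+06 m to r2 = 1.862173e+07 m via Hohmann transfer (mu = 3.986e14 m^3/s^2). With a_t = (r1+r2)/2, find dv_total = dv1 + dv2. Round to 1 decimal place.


Step 1: Transfer semi-major axis a_t = (9.421435e+06 + 1.862173e+07) / 2 = 1.402158e+07 m
Step 2: v1 (circular at r1) = sqrt(mu/r1) = 6504.44 m/s
Step 3: v_t1 = sqrt(mu*(2/r1 - 1/a_t)) = 7495.86 m/s
Step 4: dv1 = |7495.86 - 6504.44| = 991.42 m/s
Step 5: v2 (circular at r2) = 4626.56 m/s, v_t2 = 3792.44 m/s
Step 6: dv2 = |4626.56 - 3792.44| = 834.13 m/s
Step 7: Total delta-v = 991.42 + 834.13 = 1825.5 m/s

1825.5


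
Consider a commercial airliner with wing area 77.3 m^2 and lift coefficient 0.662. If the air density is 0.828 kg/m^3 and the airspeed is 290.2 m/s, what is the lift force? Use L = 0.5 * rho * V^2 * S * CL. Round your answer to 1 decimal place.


Step 1: Calculate dynamic pressure q = 0.5 * 0.828 * 290.2^2 = 0.5 * 0.828 * 84216.04 = 34865.4406 Pa
Step 2: Multiply by wing area and lift coefficient: L = 34865.4406 * 77.3 * 0.662
Step 3: L = 2695098.5553 * 0.662 = 1784155.2 N

1784155.2


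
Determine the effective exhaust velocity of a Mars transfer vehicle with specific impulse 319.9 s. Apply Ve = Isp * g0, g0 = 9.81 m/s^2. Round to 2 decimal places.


Step 1: Ve = Isp * g0 = 319.9 * 9.81
Step 2: Ve = 3138.22 m/s

3138.22


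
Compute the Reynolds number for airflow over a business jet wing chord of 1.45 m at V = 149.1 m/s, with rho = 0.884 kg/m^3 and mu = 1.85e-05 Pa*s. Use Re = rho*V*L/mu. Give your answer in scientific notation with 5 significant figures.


Step 1: Numerator = rho * V * L = 0.884 * 149.1 * 1.45 = 191.11638
Step 2: Re = 191.11638 / 1.85e-05
Step 3: Re = 1.0331e+07

1.0331e+07


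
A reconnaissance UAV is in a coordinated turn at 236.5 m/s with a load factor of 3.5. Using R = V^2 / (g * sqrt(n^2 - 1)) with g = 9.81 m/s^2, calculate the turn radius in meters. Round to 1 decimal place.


Step 1: V^2 = 236.5^2 = 55932.25
Step 2: n^2 - 1 = 3.5^2 - 1 = 11.25
Step 3: sqrt(11.25) = 3.354102
Step 4: R = 55932.25 / (9.81 * 3.354102) = 1699.9 m

1699.9


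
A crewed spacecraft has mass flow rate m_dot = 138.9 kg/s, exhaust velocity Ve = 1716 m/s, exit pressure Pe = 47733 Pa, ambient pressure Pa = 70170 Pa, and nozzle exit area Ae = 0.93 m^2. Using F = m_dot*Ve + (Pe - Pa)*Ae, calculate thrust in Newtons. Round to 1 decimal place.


Step 1: Momentum thrust = m_dot * Ve = 138.9 * 1716 = 238352.4 N
Step 2: Pressure thrust = (Pe - Pa) * Ae = (47733 - 70170) * 0.93 = -20866.41 N
Step 3: Total thrust F = 238352.4 + -20866.41 = 217486.0 N

217486.0


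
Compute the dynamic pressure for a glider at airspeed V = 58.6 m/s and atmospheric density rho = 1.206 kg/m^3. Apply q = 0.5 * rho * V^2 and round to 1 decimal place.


Step 1: V^2 = 58.6^2 = 3433.96
Step 2: q = 0.5 * 1.206 * 3433.96
Step 3: q = 2070.7 Pa

2070.7


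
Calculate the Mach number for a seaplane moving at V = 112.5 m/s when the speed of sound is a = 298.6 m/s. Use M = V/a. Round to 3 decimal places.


Step 1: M = V / a = 112.5 / 298.6
Step 2: M = 0.377

0.377


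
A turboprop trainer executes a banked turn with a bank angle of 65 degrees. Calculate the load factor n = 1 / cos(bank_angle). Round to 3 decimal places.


Step 1: Convert 65 degrees to radians = 1.134464
Step 2: cos(65 deg) = 0.422618
Step 3: n = 1 / 0.422618 = 2.366

2.366


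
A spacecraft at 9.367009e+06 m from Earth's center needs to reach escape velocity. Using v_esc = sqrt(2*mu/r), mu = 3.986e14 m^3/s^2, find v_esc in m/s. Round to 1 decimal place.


Step 1: 2*mu/r = 2 * 3.986e14 / 9.367009e+06 = 85107209.7828
Step 2: v_esc = sqrt(85107209.7828) = 9225.4 m/s

9225.4


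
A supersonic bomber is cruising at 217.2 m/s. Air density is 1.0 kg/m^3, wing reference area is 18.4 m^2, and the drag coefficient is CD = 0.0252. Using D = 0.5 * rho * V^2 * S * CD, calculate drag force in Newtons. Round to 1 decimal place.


Step 1: Dynamic pressure q = 0.5 * 1.0 * 217.2^2 = 23587.92 Pa
Step 2: Drag D = q * S * CD = 23587.92 * 18.4 * 0.0252
Step 3: D = 10937.2 N

10937.2


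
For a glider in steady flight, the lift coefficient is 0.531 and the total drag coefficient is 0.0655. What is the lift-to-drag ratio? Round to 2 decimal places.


Step 1: L/D = CL / CD = 0.531 / 0.0655
Step 2: L/D = 8.11

8.11


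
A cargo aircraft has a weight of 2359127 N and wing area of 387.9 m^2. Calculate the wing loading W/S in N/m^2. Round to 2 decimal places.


Step 1: Wing loading = W / S = 2359127 / 387.9
Step 2: Wing loading = 6081.79 N/m^2

6081.79


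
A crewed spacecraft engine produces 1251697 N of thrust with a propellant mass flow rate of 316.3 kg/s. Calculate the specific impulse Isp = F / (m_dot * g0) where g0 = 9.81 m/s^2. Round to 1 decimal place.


Step 1: m_dot * g0 = 316.3 * 9.81 = 3102.9
Step 2: Isp = 1251697 / 3102.9 = 403.4 s

403.4


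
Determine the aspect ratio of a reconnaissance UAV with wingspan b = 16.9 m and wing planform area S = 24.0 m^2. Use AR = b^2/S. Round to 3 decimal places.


Step 1: b^2 = 16.9^2 = 285.61
Step 2: AR = 285.61 / 24.0 = 11.900

11.900


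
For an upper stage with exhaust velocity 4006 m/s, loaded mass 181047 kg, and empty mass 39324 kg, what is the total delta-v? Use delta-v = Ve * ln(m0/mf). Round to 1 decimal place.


Step 1: Mass ratio m0/mf = 181047 / 39324 = 4.603982
Step 2: ln(4.603982) = 1.526922
Step 3: delta-v = 4006 * 1.526922 = 6116.8 m/s

6116.8


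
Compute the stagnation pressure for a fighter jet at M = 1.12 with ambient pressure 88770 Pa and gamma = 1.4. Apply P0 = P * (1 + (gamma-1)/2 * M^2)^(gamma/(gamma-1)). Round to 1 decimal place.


Step 1: (gamma-1)/2 * M^2 = 0.2 * 1.2544 = 0.25088
Step 2: 1 + 0.25088 = 1.25088
Step 3: Exponent gamma/(gamma-1) = 3.5
Step 4: P0 = 88770 * 1.25088^3.5 = 194321.6 Pa

194321.6


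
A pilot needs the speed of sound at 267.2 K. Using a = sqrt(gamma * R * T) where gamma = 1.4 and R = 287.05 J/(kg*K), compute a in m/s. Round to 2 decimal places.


Step 1: gamma * R * T = 1.4 * 287.05 * 267.2 = 107379.664
Step 2: a = sqrt(107379.664) = 327.69 m/s

327.69


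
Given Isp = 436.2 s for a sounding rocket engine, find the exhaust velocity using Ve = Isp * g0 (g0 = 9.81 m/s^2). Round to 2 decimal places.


Step 1: Ve = Isp * g0 = 436.2 * 9.81
Step 2: Ve = 4279.12 m/s

4279.12


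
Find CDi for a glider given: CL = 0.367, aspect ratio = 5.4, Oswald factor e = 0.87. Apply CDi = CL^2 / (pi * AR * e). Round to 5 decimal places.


Step 1: CL^2 = 0.367^2 = 0.134689
Step 2: pi * AR * e = 3.14159 * 5.4 * 0.87 = 14.759202
Step 3: CDi = 0.134689 / 14.759202 = 0.00913

0.00913


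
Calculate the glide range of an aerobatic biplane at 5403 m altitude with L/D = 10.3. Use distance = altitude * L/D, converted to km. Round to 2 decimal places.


Step 1: Glide distance = altitude * L/D = 5403 * 10.3 = 55650.9 m
Step 2: Convert to km: 55650.9 / 1000 = 55.65 km

55.65


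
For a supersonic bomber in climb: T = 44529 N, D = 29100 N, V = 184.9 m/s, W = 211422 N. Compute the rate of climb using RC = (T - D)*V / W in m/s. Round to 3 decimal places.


Step 1: Excess thrust = T - D = 44529 - 29100 = 15429 N
Step 2: Excess power = 15429 * 184.9 = 2852822.1 W
Step 3: RC = 2852822.1 / 211422 = 13.493 m/s

13.493


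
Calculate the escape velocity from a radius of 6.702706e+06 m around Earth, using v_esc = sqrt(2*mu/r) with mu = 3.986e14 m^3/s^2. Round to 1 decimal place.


Step 1: 2*mu/r = 2 * 3.986e14 / 6.702706e+06 = 118937038.2648
Step 2: v_esc = sqrt(118937038.2648) = 10905.8 m/s

10905.8


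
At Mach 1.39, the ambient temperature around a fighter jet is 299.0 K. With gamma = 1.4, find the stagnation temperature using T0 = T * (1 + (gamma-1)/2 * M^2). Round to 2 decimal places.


Step 1: (gamma-1)/2 = 0.2
Step 2: M^2 = 1.9321
Step 3: 1 + 0.2 * 1.9321 = 1.38642
Step 4: T0 = 299.0 * 1.38642 = 414.54 K

414.54


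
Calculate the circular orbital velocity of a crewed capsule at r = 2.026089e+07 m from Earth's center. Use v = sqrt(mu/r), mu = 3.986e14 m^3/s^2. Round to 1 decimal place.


Step 1: mu / r = 3.986e14 / 2.026089e+07 = 19673370.7157
Step 2: v = sqrt(19673370.7157) = 4435.5 m/s

4435.5


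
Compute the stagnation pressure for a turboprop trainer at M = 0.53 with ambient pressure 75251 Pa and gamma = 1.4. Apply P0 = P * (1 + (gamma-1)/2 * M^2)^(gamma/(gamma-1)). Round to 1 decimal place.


Step 1: (gamma-1)/2 * M^2 = 0.2 * 0.2809 = 0.05618
Step 2: 1 + 0.05618 = 1.05618
Step 3: Exponent gamma/(gamma-1) = 3.5
Step 4: P0 = 75251 * 1.05618^3.5 = 91116.1 Pa

91116.1


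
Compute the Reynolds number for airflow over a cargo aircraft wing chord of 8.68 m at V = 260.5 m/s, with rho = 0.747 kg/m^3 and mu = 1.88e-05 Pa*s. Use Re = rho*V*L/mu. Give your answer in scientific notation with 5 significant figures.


Step 1: Numerator = rho * V * L = 0.747 * 260.5 * 8.68 = 1689.07158
Step 2: Re = 1689.07158 / 1.88e-05
Step 3: Re = 8.9844e+07

8.9844e+07


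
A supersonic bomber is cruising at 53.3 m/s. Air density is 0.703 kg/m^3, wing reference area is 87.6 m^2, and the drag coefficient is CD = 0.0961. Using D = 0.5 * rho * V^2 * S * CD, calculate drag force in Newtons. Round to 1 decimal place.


Step 1: Dynamic pressure q = 0.5 * 0.703 * 53.3^2 = 998.5728 Pa
Step 2: Drag D = q * S * CD = 998.5728 * 87.6 * 0.0961
Step 3: D = 8406.3 N

8406.3


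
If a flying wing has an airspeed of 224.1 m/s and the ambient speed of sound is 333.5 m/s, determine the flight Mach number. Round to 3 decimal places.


Step 1: M = V / a = 224.1 / 333.5
Step 2: M = 0.672

0.672


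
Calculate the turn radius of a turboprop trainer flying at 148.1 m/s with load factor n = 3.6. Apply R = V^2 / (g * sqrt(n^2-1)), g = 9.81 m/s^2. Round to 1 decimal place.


Step 1: V^2 = 148.1^2 = 21933.61
Step 2: n^2 - 1 = 3.6^2 - 1 = 11.96
Step 3: sqrt(11.96) = 3.458323
Step 4: R = 21933.61 / (9.81 * 3.458323) = 646.5 m

646.5


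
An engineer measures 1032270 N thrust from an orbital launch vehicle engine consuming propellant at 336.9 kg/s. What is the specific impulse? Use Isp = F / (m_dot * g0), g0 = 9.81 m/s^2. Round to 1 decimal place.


Step 1: m_dot * g0 = 336.9 * 9.81 = 3304.99
Step 2: Isp = 1032270 / 3304.99 = 312.3 s

312.3


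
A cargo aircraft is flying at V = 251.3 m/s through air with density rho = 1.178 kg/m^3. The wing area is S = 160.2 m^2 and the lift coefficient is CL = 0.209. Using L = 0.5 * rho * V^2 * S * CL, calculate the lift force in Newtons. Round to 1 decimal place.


Step 1: Calculate dynamic pressure q = 0.5 * 1.178 * 251.3^2 = 0.5 * 1.178 * 63151.69 = 37196.3454 Pa
Step 2: Multiply by wing area and lift coefficient: L = 37196.3454 * 160.2 * 0.209
Step 3: L = 5958854.5347 * 0.209 = 1245400.6 N

1245400.6


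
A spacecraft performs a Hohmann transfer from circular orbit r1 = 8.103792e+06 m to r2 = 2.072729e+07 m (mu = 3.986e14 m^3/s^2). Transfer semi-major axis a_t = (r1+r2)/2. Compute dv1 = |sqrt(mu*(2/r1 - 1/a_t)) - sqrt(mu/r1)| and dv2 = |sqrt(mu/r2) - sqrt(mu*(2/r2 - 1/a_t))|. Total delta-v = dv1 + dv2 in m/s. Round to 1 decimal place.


Step 1: Transfer semi-major axis a_t = (8.103792e+06 + 2.072729e+07) / 2 = 1.441554e+07 m
Step 2: v1 (circular at r1) = sqrt(mu/r1) = 7013.33 m/s
Step 3: v_t1 = sqrt(mu*(2/r1 - 1/a_t)) = 8409.7 m/s
Step 4: dv1 = |8409.7 - 7013.33| = 1396.36 m/s
Step 5: v2 (circular at r2) = 4385.28 m/s, v_t2 = 3287.96 m/s
Step 6: dv2 = |4385.28 - 3287.96| = 1097.32 m/s
Step 7: Total delta-v = 1396.36 + 1097.32 = 2493.7 m/s

2493.7


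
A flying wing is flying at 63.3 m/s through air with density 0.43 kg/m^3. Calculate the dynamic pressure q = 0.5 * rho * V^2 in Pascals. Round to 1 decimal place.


Step 1: V^2 = 63.3^2 = 4006.89
Step 2: q = 0.5 * 0.43 * 4006.89
Step 3: q = 861.5 Pa

861.5


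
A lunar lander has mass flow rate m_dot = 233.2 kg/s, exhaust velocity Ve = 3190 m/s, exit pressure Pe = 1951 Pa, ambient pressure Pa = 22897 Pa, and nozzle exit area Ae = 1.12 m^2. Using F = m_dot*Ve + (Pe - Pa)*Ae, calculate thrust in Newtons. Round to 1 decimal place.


Step 1: Momentum thrust = m_dot * Ve = 233.2 * 3190 = 743908.0 N
Step 2: Pressure thrust = (Pe - Pa) * Ae = (1951 - 22897) * 1.12 = -23459.52 N
Step 3: Total thrust F = 743908.0 + -23459.52 = 720448.5 N

720448.5


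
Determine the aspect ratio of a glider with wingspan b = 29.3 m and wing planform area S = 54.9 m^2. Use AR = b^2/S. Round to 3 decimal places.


Step 1: b^2 = 29.3^2 = 858.49
Step 2: AR = 858.49 / 54.9 = 15.637

15.637


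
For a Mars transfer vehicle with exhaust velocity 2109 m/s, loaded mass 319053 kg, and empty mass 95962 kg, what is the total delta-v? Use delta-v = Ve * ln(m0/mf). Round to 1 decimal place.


Step 1: Mass ratio m0/mf = 319053 / 95962 = 3.324785
Step 2: ln(3.324785) = 1.201405
Step 3: delta-v = 2109 * 1.201405 = 2533.8 m/s

2533.8


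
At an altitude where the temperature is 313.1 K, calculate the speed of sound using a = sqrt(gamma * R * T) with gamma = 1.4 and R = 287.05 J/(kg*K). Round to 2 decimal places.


Step 1: gamma * R * T = 1.4 * 287.05 * 313.1 = 125825.497
Step 2: a = sqrt(125825.497) = 354.72 m/s

354.72


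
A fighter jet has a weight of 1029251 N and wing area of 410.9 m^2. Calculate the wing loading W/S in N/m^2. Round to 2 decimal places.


Step 1: Wing loading = W / S = 1029251 / 410.9
Step 2: Wing loading = 2504.87 N/m^2

2504.87


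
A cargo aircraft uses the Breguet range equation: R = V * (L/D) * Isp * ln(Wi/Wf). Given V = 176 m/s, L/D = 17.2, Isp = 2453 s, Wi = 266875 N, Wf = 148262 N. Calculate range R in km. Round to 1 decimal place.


Step 1: Coefficient = V * (L/D) * Isp = 176 * 17.2 * 2453 = 7425721.6 m
Step 2: Wi/Wf = 266875 / 148262 = 1.800023
Step 3: ln(1.800023) = 0.587799
Step 4: R = 7425721.6 * 0.587799 = 4364834.7 m = 4364.8 km

4364.8


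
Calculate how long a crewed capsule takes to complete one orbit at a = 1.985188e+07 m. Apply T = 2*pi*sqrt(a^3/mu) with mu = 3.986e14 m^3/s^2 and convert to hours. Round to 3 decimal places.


Step 1: a^3 / mu = 7.823569e+21 / 3.986e14 = 1.962762e+07
Step 2: sqrt(1.962762e+07) = 4430.3069 s
Step 3: T = 2*pi * 4430.3069 = 27836.44 s
Step 4: T in hours = 27836.44 / 3600 = 7.732 hours

7.732


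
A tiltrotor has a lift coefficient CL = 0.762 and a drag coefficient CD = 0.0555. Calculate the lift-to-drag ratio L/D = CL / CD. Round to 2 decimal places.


Step 1: L/D = CL / CD = 0.762 / 0.0555
Step 2: L/D = 13.73

13.73


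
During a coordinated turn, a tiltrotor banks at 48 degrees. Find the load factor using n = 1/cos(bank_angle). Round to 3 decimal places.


Step 1: Convert 48 degrees to radians = 0.837758
Step 2: cos(48 deg) = 0.669131
Step 3: n = 1 / 0.669131 = 1.494

1.494


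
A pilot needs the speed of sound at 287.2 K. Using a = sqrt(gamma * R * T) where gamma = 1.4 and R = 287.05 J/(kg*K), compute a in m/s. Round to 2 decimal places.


Step 1: gamma * R * T = 1.4 * 287.05 * 287.2 = 115417.064
Step 2: a = sqrt(115417.064) = 339.73 m/s

339.73


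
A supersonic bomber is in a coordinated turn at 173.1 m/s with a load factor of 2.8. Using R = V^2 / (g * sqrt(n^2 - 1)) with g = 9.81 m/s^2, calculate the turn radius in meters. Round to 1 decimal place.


Step 1: V^2 = 173.1^2 = 29963.61
Step 2: n^2 - 1 = 2.8^2 - 1 = 6.84
Step 3: sqrt(6.84) = 2.615339
Step 4: R = 29963.61 / (9.81 * 2.615339) = 1167.9 m

1167.9


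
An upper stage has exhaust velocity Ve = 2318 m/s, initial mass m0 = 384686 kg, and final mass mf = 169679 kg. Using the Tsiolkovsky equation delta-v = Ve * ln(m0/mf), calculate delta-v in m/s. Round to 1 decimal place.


Step 1: Mass ratio m0/mf = 384686 / 169679 = 2.26714
Step 2: ln(2.26714) = 0.818519
Step 3: delta-v = 2318 * 0.818519 = 1897.3 m/s

1897.3


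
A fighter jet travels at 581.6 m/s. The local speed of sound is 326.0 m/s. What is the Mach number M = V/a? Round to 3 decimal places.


Step 1: M = V / a = 581.6 / 326.0
Step 2: M = 1.784

1.784


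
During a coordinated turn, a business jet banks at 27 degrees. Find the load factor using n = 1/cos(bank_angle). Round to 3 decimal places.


Step 1: Convert 27 degrees to radians = 0.471239
Step 2: cos(27 deg) = 0.891007
Step 3: n = 1 / 0.891007 = 1.122

1.122


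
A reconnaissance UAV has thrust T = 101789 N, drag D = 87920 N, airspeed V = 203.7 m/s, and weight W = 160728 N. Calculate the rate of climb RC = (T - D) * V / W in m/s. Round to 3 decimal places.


Step 1: Excess thrust = T - D = 101789 - 87920 = 13869 N
Step 2: Excess power = 13869 * 203.7 = 2825115.3 W
Step 3: RC = 2825115.3 / 160728 = 17.577 m/s

17.577


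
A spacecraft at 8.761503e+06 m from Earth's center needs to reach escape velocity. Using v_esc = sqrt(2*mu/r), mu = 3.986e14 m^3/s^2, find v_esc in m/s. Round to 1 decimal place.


Step 1: 2*mu/r = 2 * 3.986e14 / 8.761503e+06 = 90988954.749
Step 2: v_esc = sqrt(90988954.749) = 9538.8 m/s

9538.8


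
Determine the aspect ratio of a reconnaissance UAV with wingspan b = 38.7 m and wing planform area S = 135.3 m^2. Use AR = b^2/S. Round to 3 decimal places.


Step 1: b^2 = 38.7^2 = 1497.69
Step 2: AR = 1497.69 / 135.3 = 11.069

11.069


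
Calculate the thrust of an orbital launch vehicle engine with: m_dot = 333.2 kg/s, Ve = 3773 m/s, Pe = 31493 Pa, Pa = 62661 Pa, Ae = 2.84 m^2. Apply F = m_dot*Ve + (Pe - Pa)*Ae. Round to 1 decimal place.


Step 1: Momentum thrust = m_dot * Ve = 333.2 * 3773 = 1257163.6 N
Step 2: Pressure thrust = (Pe - Pa) * Ae = (31493 - 62661) * 2.84 = -88517.12 N
Step 3: Total thrust F = 1257163.6 + -88517.12 = 1168646.5 N

1168646.5


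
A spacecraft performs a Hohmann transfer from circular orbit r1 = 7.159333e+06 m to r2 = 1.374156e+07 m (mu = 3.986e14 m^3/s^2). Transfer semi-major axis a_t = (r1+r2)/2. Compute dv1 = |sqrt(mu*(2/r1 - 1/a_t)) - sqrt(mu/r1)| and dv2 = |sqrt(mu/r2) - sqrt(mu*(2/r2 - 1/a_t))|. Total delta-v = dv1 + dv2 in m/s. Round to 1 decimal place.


Step 1: Transfer semi-major axis a_t = (7.159333e+06 + 1.374156e+07) / 2 = 1.045045e+07 m
Step 2: v1 (circular at r1) = sqrt(mu/r1) = 7461.61 m/s
Step 3: v_t1 = sqrt(mu*(2/r1 - 1/a_t)) = 8556.24 m/s
Step 4: dv1 = |8556.24 - 7461.61| = 1094.63 m/s
Step 5: v2 (circular at r2) = 5385.81 m/s, v_t2 = 4457.79 m/s
Step 6: dv2 = |5385.81 - 4457.79| = 928.02 m/s
Step 7: Total delta-v = 1094.63 + 928.02 = 2022.6 m/s

2022.6


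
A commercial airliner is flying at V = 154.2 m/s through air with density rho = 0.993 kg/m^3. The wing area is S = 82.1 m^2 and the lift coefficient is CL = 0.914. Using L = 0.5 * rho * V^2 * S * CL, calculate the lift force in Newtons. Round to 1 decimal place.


Step 1: Calculate dynamic pressure q = 0.5 * 0.993 * 154.2^2 = 0.5 * 0.993 * 23777.64 = 11805.5983 Pa
Step 2: Multiply by wing area and lift coefficient: L = 11805.5983 * 82.1 * 0.914
Step 3: L = 969239.6171 * 0.914 = 885885.0 N

885885.0


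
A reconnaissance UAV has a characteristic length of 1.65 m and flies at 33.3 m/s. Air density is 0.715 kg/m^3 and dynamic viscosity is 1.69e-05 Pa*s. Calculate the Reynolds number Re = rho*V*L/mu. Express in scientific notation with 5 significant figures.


Step 1: Numerator = rho * V * L = 0.715 * 33.3 * 1.65 = 39.285675
Step 2: Re = 39.285675 / 1.69e-05
Step 3: Re = 2.3246e+06

2.3246e+06


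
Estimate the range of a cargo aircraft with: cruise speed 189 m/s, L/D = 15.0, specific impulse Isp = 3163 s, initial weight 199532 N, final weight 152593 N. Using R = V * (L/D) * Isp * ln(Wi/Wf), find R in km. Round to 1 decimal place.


Step 1: Coefficient = V * (L/D) * Isp = 189 * 15.0 * 3163 = 8967105.0 m
Step 2: Wi/Wf = 199532 / 152593 = 1.307609
Step 3: ln(1.307609) = 0.2682
Step 4: R = 8967105.0 * 0.2682 = 2404981.0 m = 2405.0 km

2405.0


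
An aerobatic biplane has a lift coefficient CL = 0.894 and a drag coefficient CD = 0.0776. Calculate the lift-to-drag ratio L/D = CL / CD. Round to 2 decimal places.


Step 1: L/D = CL / CD = 0.894 / 0.0776
Step 2: L/D = 11.52

11.52


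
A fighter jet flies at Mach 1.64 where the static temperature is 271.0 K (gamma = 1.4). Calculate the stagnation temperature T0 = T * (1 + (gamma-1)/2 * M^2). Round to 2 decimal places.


Step 1: (gamma-1)/2 = 0.2
Step 2: M^2 = 2.6896
Step 3: 1 + 0.2 * 2.6896 = 1.53792
Step 4: T0 = 271.0 * 1.53792 = 416.78 K

416.78


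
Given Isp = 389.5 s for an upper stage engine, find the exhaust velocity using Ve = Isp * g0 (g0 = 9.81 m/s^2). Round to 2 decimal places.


Step 1: Ve = Isp * g0 = 389.5 * 9.81
Step 2: Ve = 3821.00 m/s

3821.00


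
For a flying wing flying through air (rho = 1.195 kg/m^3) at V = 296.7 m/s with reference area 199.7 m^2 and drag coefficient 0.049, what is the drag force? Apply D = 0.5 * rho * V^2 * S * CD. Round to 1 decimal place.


Step 1: Dynamic pressure q = 0.5 * 1.195 * 296.7^2 = 52598.4568 Pa
Step 2: Drag D = q * S * CD = 52598.4568 * 199.7 * 0.049
Step 3: D = 514691.7 N

514691.7


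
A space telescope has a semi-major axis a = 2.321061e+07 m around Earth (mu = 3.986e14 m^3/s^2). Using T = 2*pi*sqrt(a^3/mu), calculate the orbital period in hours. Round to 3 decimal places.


Step 1: a^3 / mu = 1.250431e+22 / 3.986e14 = 3.137057e+07
Step 2: sqrt(3.137057e+07) = 5600.9434 s
Step 3: T = 2*pi * 5600.9434 = 35191.77 s
Step 4: T in hours = 35191.77 / 3600 = 9.775 hours

9.775


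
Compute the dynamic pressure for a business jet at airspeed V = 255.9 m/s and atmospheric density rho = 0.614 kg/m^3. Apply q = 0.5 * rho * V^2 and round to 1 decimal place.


Step 1: V^2 = 255.9^2 = 65484.81
Step 2: q = 0.5 * 0.614 * 65484.81
Step 3: q = 20103.8 Pa

20103.8


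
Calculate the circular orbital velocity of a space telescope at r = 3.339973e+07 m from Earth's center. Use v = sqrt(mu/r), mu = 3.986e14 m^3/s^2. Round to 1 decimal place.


Step 1: mu / r = 3.986e14 / 3.339973e+07 = 11934228.2108
Step 2: v = sqrt(11934228.2108) = 3454.6 m/s

3454.6


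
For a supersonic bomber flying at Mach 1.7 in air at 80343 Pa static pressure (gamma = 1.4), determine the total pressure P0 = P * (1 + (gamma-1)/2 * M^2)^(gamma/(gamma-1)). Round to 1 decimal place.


Step 1: (gamma-1)/2 * M^2 = 0.2 * 2.89 = 0.578
Step 2: 1 + 0.578 = 1.578
Step 3: Exponent gamma/(gamma-1) = 3.5
Step 4: P0 = 80343 * 1.578^3.5 = 396572.4 Pa

396572.4


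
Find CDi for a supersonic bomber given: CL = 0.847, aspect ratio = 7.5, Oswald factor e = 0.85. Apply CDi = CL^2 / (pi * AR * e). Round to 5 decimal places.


Step 1: CL^2 = 0.847^2 = 0.717409
Step 2: pi * AR * e = 3.14159 * 7.5 * 0.85 = 20.027653
Step 3: CDi = 0.717409 / 20.027653 = 0.03582

0.03582


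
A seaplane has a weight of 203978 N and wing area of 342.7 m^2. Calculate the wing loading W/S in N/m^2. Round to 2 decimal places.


Step 1: Wing loading = W / S = 203978 / 342.7
Step 2: Wing loading = 595.21 N/m^2

595.21


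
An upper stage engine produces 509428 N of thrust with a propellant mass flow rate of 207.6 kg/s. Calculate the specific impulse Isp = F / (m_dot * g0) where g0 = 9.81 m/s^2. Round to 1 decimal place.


Step 1: m_dot * g0 = 207.6 * 9.81 = 2036.56
Step 2: Isp = 509428 / 2036.56 = 250.1 s

250.1


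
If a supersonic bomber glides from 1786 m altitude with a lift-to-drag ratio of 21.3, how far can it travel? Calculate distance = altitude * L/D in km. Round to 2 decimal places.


Step 1: Glide distance = altitude * L/D = 1786 * 21.3 = 38041.8 m
Step 2: Convert to km: 38041.8 / 1000 = 38.04 km

38.04


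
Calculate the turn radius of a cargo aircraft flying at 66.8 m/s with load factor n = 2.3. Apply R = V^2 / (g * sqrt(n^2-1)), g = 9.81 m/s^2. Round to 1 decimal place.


Step 1: V^2 = 66.8^2 = 4462.24
Step 2: n^2 - 1 = 2.3^2 - 1 = 4.29
Step 3: sqrt(4.29) = 2.071232
Step 4: R = 4462.24 / (9.81 * 2.071232) = 219.6 m

219.6


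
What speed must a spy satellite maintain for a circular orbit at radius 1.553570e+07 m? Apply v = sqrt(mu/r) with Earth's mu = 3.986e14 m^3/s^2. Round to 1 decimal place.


Step 1: mu / r = 3.986e14 / 1.553570e+07 = 25657035.0869
Step 2: v = sqrt(25657035.0869) = 5065.3 m/s

5065.3


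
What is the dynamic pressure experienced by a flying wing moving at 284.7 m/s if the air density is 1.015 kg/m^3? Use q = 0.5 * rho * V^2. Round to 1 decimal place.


Step 1: V^2 = 284.7^2 = 81054.09
Step 2: q = 0.5 * 1.015 * 81054.09
Step 3: q = 41135.0 Pa

41135.0


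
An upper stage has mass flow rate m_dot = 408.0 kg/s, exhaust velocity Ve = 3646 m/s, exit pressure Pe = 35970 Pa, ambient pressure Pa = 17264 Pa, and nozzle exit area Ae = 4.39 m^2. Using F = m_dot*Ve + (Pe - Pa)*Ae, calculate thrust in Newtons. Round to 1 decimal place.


Step 1: Momentum thrust = m_dot * Ve = 408.0 * 3646 = 1487568.0 N
Step 2: Pressure thrust = (Pe - Pa) * Ae = (35970 - 17264) * 4.39 = 82119.34 N
Step 3: Total thrust F = 1487568.0 + 82119.34 = 1569687.3 N

1569687.3


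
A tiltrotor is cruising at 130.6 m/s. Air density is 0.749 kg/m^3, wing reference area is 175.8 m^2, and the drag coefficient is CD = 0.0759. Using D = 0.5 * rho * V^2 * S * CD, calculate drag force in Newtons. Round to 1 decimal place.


Step 1: Dynamic pressure q = 0.5 * 0.749 * 130.6^2 = 6387.6068 Pa
Step 2: Drag D = q * S * CD = 6387.6068 * 175.8 * 0.0759
Step 3: D = 85231.2 N

85231.2


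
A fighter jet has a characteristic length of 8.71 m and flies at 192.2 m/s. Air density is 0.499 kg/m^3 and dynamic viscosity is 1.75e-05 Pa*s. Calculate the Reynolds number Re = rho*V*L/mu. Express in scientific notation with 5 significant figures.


Step 1: Numerator = rho * V * L = 0.499 * 192.2 * 8.71 = 835.356938
Step 2: Re = 835.356938 / 1.75e-05
Step 3: Re = 4.7735e+07

4.7735e+07


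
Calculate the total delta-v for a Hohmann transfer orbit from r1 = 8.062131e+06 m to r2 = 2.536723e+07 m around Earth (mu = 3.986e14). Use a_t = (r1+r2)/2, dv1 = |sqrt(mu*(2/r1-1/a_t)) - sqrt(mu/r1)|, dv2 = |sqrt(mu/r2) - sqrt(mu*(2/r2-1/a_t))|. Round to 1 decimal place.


Step 1: Transfer semi-major axis a_t = (8.062131e+06 + 2.536723e+07) / 2 = 1.671468e+07 m
Step 2: v1 (circular at r1) = sqrt(mu/r1) = 7031.43 m/s
Step 3: v_t1 = sqrt(mu*(2/r1 - 1/a_t)) = 8662.26 m/s
Step 4: dv1 = |8662.26 - 7031.43| = 1630.83 m/s
Step 5: v2 (circular at r2) = 3963.99 m/s, v_t2 = 2753.01 m/s
Step 6: dv2 = |3963.99 - 2753.01| = 1210.97 m/s
Step 7: Total delta-v = 1630.83 + 1210.97 = 2841.8 m/s

2841.8


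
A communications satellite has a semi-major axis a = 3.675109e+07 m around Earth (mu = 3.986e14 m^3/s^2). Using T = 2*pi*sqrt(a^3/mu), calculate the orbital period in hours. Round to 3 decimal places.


Step 1: a^3 / mu = 4.963759e+22 / 3.986e14 = 1.245298e+08
Step 2: sqrt(1.245298e+08) = 11159.2932 s
Step 3: T = 2*pi * 11159.2932 = 70115.91 s
Step 4: T in hours = 70115.91 / 3600 = 19.477 hours

19.477


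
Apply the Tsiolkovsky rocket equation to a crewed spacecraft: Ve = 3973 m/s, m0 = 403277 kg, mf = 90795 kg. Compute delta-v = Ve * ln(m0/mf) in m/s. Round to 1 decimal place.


Step 1: Mass ratio m0/mf = 403277 / 90795 = 4.441621
Step 2: ln(4.441621) = 1.491019
Step 3: delta-v = 3973 * 1.491019 = 5923.8 m/s

5923.8


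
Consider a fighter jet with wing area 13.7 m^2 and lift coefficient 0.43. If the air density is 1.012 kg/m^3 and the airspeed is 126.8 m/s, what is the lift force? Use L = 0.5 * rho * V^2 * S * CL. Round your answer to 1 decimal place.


Step 1: Calculate dynamic pressure q = 0.5 * 1.012 * 126.8^2 = 0.5 * 1.012 * 16078.24 = 8135.5894 Pa
Step 2: Multiply by wing area and lift coefficient: L = 8135.5894 * 13.7 * 0.43
Step 3: L = 111457.5753 * 0.43 = 47926.8 N

47926.8


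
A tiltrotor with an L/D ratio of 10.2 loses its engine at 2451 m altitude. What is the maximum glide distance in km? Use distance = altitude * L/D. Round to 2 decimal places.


Step 1: Glide distance = altitude * L/D = 2451 * 10.2 = 25000.2 m
Step 2: Convert to km: 25000.2 / 1000 = 25.00 km

25.00


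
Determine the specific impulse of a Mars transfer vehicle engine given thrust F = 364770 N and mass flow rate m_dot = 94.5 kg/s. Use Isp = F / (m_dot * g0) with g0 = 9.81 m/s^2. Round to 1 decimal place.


Step 1: m_dot * g0 = 94.5 * 9.81 = 927.05
Step 2: Isp = 364770 / 927.05 = 393.5 s

393.5


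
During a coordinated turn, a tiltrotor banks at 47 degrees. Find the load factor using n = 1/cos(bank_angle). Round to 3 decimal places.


Step 1: Convert 47 degrees to radians = 0.820305
Step 2: cos(47 deg) = 0.681998
Step 3: n = 1 / 0.681998 = 1.466

1.466


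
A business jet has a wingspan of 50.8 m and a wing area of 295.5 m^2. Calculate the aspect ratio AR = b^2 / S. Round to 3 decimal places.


Step 1: b^2 = 50.8^2 = 2580.64
Step 2: AR = 2580.64 / 295.5 = 8.733

8.733


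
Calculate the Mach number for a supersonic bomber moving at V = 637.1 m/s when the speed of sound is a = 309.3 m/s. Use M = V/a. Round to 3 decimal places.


Step 1: M = V / a = 637.1 / 309.3
Step 2: M = 2.060

2.060


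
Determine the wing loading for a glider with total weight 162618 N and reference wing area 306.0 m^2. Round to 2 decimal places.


Step 1: Wing loading = W / S = 162618 / 306.0
Step 2: Wing loading = 531.43 N/m^2

531.43


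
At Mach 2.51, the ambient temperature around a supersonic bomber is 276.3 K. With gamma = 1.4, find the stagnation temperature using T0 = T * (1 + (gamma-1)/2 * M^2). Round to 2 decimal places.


Step 1: (gamma-1)/2 = 0.2
Step 2: M^2 = 6.3001
Step 3: 1 + 0.2 * 6.3001 = 2.26002
Step 4: T0 = 276.3 * 2.26002 = 624.44 K

624.44


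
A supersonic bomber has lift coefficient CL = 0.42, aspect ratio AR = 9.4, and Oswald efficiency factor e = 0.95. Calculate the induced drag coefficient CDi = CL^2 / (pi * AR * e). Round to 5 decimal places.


Step 1: CL^2 = 0.42^2 = 0.1764
Step 2: pi * AR * e = 3.14159 * 9.4 * 0.95 = 28.054422
Step 3: CDi = 0.1764 / 28.054422 = 0.00629

0.00629


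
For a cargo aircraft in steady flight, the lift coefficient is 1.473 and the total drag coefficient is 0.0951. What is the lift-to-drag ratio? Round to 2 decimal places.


Step 1: L/D = CL / CD = 1.473 / 0.0951
Step 2: L/D = 15.49

15.49


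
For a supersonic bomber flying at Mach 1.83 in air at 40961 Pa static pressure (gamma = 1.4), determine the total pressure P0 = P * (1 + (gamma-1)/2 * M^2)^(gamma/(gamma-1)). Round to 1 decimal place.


Step 1: (gamma-1)/2 * M^2 = 0.2 * 3.3489 = 0.66978
Step 2: 1 + 0.66978 = 1.66978
Step 3: Exponent gamma/(gamma-1) = 3.5
Step 4: P0 = 40961 * 1.66978^3.5 = 246421.1 Pa

246421.1


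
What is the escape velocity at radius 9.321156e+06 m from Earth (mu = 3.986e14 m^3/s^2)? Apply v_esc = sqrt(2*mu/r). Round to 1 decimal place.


Step 1: 2*mu/r = 2 * 3.986e14 / 9.321156e+06 = 85525872.542
Step 2: v_esc = sqrt(85525872.542) = 9248.0 m/s

9248.0


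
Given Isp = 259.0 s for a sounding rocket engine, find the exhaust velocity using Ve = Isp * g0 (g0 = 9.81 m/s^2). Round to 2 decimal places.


Step 1: Ve = Isp * g0 = 259.0 * 9.81
Step 2: Ve = 2540.79 m/s

2540.79


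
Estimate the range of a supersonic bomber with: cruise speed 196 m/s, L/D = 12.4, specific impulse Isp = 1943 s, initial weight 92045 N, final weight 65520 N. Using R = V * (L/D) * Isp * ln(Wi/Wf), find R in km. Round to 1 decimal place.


Step 1: Coefficient = V * (L/D) * Isp = 196 * 12.4 * 1943 = 4722267.2 m
Step 2: Wi/Wf = 92045 / 65520 = 1.404838
Step 3: ln(1.404838) = 0.339922
Step 4: R = 4722267.2 * 0.339922 = 1605203.2 m = 1605.2 km

1605.2


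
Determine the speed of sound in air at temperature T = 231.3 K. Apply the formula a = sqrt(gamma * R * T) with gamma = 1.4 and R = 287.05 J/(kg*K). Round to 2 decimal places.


Step 1: gamma * R * T = 1.4 * 287.05 * 231.3 = 92952.531
Step 2: a = sqrt(92952.531) = 304.88 m/s

304.88


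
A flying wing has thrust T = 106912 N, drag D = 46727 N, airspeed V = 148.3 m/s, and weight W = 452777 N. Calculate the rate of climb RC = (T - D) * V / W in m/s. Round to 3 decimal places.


Step 1: Excess thrust = T - D = 106912 - 46727 = 60185 N
Step 2: Excess power = 60185 * 148.3 = 8925435.5 W
Step 3: RC = 8925435.5 / 452777 = 19.713 m/s

19.713


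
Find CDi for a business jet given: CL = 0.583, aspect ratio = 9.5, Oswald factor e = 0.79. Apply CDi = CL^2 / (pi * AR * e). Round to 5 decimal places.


Step 1: CL^2 = 0.583^2 = 0.339889
Step 2: pi * AR * e = 3.14159 * 9.5 * 0.79 = 23.577653
Step 3: CDi = 0.339889 / 23.577653 = 0.01442

0.01442
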